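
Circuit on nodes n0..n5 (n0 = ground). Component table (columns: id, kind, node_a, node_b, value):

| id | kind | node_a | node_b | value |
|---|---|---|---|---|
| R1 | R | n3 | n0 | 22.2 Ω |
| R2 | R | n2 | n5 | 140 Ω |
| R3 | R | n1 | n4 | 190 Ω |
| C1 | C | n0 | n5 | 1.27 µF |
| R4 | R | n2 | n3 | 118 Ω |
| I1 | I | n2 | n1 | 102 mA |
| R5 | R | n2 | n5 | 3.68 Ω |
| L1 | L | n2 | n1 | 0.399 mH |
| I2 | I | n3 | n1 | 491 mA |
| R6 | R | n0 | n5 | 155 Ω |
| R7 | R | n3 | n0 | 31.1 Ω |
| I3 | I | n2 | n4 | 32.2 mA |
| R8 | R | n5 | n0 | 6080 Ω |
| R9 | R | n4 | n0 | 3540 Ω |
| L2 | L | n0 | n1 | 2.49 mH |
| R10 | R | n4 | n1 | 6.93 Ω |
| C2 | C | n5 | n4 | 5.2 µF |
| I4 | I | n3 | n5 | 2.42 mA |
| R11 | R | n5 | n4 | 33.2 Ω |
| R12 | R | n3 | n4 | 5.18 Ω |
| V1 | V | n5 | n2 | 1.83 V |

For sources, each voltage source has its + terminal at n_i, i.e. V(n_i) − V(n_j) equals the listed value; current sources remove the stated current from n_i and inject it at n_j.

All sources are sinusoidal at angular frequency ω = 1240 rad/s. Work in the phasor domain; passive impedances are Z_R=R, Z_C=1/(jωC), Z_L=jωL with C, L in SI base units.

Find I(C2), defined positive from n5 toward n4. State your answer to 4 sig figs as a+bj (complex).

0.0004056+0.01885j A

MNA unknowns: 5 node voltages V₁..V_5 plus 1 source current (V1)
R1: Y=0.04505+0.000j on G[3,0]
R2: Y=0.007143+0.000j on G[2,5]
R3: Y=0.005263+0.000j on G[1,4]
C1: Y=0.000+0.001575j on G[0,5]
R4: Y=0.008475+0.000j on G[2,3]
I1: z[2]−=0.102, z[1]+=0.102
R5: Y=0.2717+0.000j on G[2,5]
L1: Y=0.000-2.021j on G[2,1]
I2: z[3]−=0.491, z[1]+=0.491
R6: Y=0.006452+0.000j on G[0,5]
R7: Y=0.03215+0.000j on G[3,0]
I3: z[2]−=0.0322, z[4]+=0.0322
R8: Y=0.0001645+0.000j on G[5,0]
R9: Y=0.0002825+0.000j on G[4,0]
L2: Y=0.000-0.3239j on G[0,1]
R10: Y=0.1443+0.000j on G[4,1]
C2: Y=0.000+0.006448j on G[5,4]
I4: z[3]−=0.00242, z[5]+=0.00242
R11: Y=0.03012+0.000j on G[5,4]
R12: Y=0.1931+0.000j on G[3,4]
V1: row V5−V2=1.83, i_V1 at 5,2
solve → V1=0.1013+0.5463j, V2=0.1129+0.4206j, V3=-2.446+0.3477j, V4=-0.9812+0.4835j, V5=1.943+0.4206j
aux → i_V1=-0.6086-0.02280j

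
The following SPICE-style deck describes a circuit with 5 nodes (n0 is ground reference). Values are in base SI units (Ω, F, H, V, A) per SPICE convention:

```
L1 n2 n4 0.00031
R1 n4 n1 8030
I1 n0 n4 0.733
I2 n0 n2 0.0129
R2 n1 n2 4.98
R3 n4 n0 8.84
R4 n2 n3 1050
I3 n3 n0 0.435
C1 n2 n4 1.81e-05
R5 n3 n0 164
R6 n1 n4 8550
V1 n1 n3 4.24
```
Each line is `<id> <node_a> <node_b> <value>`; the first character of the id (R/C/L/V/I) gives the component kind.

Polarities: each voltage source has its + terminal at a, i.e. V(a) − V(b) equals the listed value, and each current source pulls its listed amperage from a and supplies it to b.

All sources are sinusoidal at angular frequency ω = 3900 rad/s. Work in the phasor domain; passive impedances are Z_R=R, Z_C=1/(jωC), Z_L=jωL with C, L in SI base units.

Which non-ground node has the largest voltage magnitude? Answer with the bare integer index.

MNA unknowns: 4 node voltages V₁..V_4 plus 1 source current (V1)
L1: Y=0.000-0.8271j on G[2,4]
R1: Y=0.0001245+0.000j on G[4,1]
I1: z[0]−=0.733, z[4]+=0.733
I2: z[0]−=0.0129, z[2]+=0.0129
R2: Y=0.2008+0.000j on G[1,2]
R3: Y=0.1131+0.000j on G[4,0]
R4: Y=0.0009524+0.000j on G[2,3]
I3: z[3]−=0.435, z[0]+=0.435
C1: Y=0.000+0.07059j on G[2,4]
R5: Y=0.006098+0.000j on G[3,0]
R6: Y=0.0001170+0.000j on G[1,4]
V1: row V1−V3=4.24, i_V1 at 1,3
solve → V1=0.8923-0.4886j, V2=2.925-0.5040j, V3=-3.348-0.4886j, V4=2.929+0.02634j
aux → i_V1=0.4086-0.002965j

3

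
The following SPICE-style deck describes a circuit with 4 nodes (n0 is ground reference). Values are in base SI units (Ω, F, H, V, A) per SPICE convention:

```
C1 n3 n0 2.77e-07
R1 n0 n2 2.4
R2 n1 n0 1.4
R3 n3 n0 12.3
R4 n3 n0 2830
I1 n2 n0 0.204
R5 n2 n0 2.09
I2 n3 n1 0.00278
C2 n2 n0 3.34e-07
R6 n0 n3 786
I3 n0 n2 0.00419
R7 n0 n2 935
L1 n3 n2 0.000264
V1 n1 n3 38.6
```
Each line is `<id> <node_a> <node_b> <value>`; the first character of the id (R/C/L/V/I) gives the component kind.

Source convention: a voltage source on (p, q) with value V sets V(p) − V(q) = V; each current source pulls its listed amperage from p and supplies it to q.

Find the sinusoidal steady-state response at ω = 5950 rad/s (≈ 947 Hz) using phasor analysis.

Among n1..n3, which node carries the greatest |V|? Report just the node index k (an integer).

3

Element admittances at ω=5950 rad/s:
  Y(C1) = 0.000+0.001648j S between n3,n0
  Y(R1) = 0.4167+0.000j S between n0,n2
  Y(R2) = 0.7143+0.000j S between n1,n0
  Y(R3) = 0.08130+0.000j S between n3,n0
  Y(R4) = 0.0003534+0.000j S between n3,n0
  I1: injects 0.204 A into n0 (from n2)
  Y(R5) = 0.4785+0.000j S between n2,n0
  I2: injects 0.00278 A into n1 (from n3)
  Y(C2) = 0.000+0.001987j S between n2,n0
  Y(R6) = 0.001272+0.000j S between n0,n3
  I3: injects 0.00419 A into n2 (from n0)
  Y(R7) = 0.001070+0.000j S between n0,n2
  Y(L1) = 0.000-0.6366j S between n3,n2
  V1: constraint V(n1)−V(n3) = 38.6
Assemble and solve the 4×4 MNA system:
  V(n1)=16.64-8.344j  V(n2)=-11.45+7.488j  V(n3)=-21.96-8.344j
  i(V1)=-11.88+5.960j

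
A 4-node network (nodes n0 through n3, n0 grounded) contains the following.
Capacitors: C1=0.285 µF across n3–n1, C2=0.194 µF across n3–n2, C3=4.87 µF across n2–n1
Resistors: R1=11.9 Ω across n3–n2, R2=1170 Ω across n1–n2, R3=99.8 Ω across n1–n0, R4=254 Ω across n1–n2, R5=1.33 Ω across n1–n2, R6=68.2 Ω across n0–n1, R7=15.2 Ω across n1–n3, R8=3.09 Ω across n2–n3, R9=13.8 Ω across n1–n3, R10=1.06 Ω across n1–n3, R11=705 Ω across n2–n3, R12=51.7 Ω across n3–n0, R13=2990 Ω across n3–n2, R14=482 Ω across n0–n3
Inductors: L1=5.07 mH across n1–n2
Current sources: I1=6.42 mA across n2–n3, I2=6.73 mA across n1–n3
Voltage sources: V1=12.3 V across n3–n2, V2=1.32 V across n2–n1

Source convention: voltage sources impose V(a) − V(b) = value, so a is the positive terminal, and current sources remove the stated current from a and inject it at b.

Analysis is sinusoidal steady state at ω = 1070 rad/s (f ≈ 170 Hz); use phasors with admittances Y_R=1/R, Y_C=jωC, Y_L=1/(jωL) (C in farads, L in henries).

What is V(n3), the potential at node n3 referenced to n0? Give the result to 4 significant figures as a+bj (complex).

7.292+0.000j V

Element admittances at ω=1070 rad/s:
  Y(C1) = 0.000+0.0003050j S between n3,n1
  Y(R1) = 0.08403+0.000j S between n3,n2
  Y(R2) = 0.0008547+0.000j S between n1,n2
  Y(R3) = 0.01002+0.000j S between n1,n0
  Y(C2) = 0.000+0.0002076j S between n3,n2
  Y(L1) = 0.000-0.1843j S between n1,n2
  Y(R4) = 0.003937+0.000j S between n1,n2
  Y(R5) = 0.7519+0.000j S between n1,n2
  I1: injects 0.00642 A into n3 (from n2)
  Y(R6) = 0.01466+0.000j S between n0,n1
  Y(R7) = 0.06579+0.000j S between n1,n3
  Y(R8) = 0.3236+0.000j S between n2,n3
  Y(R9) = 0.07246+0.000j S between n1,n3
  Y(C3) = 0.000+0.005211j S between n2,n1
  Y(R10) = 0.9434+0.000j S between n1,n3
  I2: injects 0.00673 A into n3 (from n1)
  Y(R11) = 0.001418+0.000j S between n2,n3
  Y(R12) = 0.01934+0.000j S between n3,n0
  Y(R13) = 0.0003344+0.000j S between n3,n2
  Y(R14) = 0.002075+0.000j S between n0,n3
  V1: constraint V(n3)−V(n2) = 12.3
  V2: constraint V(n2)−V(n1) = 1.32
Assemble and solve the 5×5 MNA system:
  V(n1)=-6.328+0.000j  V(n2)=-5.008+0.000j  V(n3)=7.292+0.000j
  i(V1)=-19.91-0.006707j  i(V2)=-15.88+0.2323j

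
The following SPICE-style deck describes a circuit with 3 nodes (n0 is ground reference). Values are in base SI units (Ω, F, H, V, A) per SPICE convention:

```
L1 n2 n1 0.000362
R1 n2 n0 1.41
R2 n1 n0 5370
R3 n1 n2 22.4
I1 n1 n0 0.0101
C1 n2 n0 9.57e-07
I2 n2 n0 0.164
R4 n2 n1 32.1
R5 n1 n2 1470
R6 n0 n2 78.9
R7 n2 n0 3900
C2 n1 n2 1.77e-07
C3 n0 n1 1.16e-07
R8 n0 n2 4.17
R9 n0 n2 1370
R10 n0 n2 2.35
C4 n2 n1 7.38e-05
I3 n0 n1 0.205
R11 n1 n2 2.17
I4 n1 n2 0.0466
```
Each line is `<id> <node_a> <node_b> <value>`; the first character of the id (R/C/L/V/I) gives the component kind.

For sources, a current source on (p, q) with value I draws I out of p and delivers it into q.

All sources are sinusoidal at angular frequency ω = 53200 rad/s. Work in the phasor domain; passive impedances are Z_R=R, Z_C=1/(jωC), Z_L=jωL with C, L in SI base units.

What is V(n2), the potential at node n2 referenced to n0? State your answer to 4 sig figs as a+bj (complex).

Element admittances at ω=53200 rad/s:
  Y(L1) = 0.000-0.05193j S between n2,n1
  Y(R1) = 0.7092+0.000j S between n2,n0
  Y(R2) = 0.0001862+0.000j S between n1,n0
  Y(R3) = 0.04464+0.000j S between n1,n2
  I1: injects 0.0101 A into n0 (from n1)
  Y(C1) = 0.000+0.05091j S between n2,n0
  I2: injects 0.164 A into n0 (from n2)
  Y(R4) = 0.03115+0.000j S between n2,n1
  Y(R5) = 0.0006803+0.000j S between n1,n2
  Y(R6) = 0.01267+0.000j S between n0,n2
  Y(R7) = 0.0002564+0.000j S between n2,n0
  Y(C2) = 0.000+0.009416j S between n1,n2
  Y(C3) = 0.000+0.006171j S between n0,n1
  Y(R8) = 0.2398+0.000j S between n0,n2
  Y(R9) = 0.0007299+0.000j S between n0,n2
  Y(R10) = 0.4255+0.000j S between n0,n2
  Y(C4) = 0.000+3.926j S between n2,n1
  I3: injects 0.205 A into n1 (from n0)
  Y(R11) = 0.4608+0.000j S between n1,n2
  I4: injects 0.0466 A into n2 (from n1)
Assemble and solve the 2×2 MNA system:
  V(n1)=0.02719-0.03834j  V(n2)=0.02205-0.0009244j

0.02205-0.0009244j V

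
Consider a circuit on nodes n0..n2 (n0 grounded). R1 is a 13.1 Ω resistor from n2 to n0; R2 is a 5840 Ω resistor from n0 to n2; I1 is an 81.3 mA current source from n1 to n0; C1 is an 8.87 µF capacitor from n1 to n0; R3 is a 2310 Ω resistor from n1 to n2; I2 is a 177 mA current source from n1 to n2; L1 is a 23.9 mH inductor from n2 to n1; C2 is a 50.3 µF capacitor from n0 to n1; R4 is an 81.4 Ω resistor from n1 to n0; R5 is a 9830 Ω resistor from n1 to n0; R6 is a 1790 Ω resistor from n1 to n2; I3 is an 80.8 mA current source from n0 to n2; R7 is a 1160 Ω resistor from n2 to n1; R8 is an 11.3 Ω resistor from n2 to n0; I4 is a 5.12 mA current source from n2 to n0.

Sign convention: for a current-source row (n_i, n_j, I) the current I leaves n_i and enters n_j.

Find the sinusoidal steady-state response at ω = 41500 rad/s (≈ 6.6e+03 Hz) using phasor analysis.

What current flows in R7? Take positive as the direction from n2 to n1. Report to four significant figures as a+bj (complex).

Element admittances at ω=41500 rad/s:
  Y(R1) = 0.07634+0.000j S between n2,n0
  Y(R2) = 0.0001712+0.000j S between n0,n2
  I1: injects 0.0813 A into n0 (from n1)
  Y(C1) = 0.000+0.3681j S between n1,n0
  Y(R3) = 0.0004329+0.000j S between n1,n2
  I2: injects 0.177 A into n2 (from n1)
  Y(L1) = 0.000-0.001008j S between n2,n1
  Y(C2) = 0.000+2.087j S between n0,n1
  Y(R4) = 0.01229+0.000j S between n1,n0
  Y(R5) = 0.0001017+0.000j S between n1,n0
  Y(R6) = 0.0005587+0.000j S between n1,n2
  I3: injects 0.0808 A into n2 (from n0)
  Y(R7) = 0.0008621+0.000j S between n2,n1
  Y(R8) = 0.08850+0.000j S between n2,n0
  I4: injects 0.00512 A into n0 (from n2)
Assemble and solve the 2×2 MNA system:
  V(n1)=-0.001218+0.1041j  V(n2)=1.515+0.01032j

0.001307-8.083e-05j A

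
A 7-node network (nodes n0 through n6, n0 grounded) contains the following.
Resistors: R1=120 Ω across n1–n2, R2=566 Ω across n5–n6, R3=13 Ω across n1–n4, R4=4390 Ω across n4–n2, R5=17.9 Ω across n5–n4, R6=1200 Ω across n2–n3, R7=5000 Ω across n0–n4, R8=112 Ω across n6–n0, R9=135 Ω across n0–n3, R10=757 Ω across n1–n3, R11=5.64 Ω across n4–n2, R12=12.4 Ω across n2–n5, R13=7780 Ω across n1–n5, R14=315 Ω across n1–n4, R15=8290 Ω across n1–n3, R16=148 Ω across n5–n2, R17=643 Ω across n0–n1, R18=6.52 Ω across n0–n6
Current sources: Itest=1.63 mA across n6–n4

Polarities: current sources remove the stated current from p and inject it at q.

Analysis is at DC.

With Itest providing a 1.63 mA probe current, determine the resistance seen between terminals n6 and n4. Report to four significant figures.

R_eq = 197.0 Ω

MNA unknowns: 6 node voltages V₁..V_6
R1: Y=0.008333 on G[1,2]
R2: Y=0.001767 on G[5,6]
R3: Y=0.07692 on G[1,4]
R4: Y=0.0002278 on G[4,2]
R5: Y=0.05587 on G[5,4]
R6: Y=0.0008333 on G[2,3]
R7: Y=0.0002000 on G[0,4]
R8: Y=0.008929 on G[6,0]
R9: Y=0.007407 on G[0,3]
R10: Y=0.001321 on G[1,3]
R11: Y=0.1773 on G[4,2]
R12: Y=0.08065 on G[2,5]
R13: Y=0.0001285 on G[1,5]
R14: Y=0.003175 on G[1,4]
R15: Y=0.0001206 on G[1,3]
R16: Y=0.006757 on G[5,2]
R17: Y=0.001555 on G[0,1]
R18: Y=0.1534 on G[0,6]
Itest: z[6]−=0.00163, z[4]+=0.00163
solve → V1=0.3051, V2=0.3117, V3=0.07225, V4=0.3145, V5=0.3089, V6=-0.006608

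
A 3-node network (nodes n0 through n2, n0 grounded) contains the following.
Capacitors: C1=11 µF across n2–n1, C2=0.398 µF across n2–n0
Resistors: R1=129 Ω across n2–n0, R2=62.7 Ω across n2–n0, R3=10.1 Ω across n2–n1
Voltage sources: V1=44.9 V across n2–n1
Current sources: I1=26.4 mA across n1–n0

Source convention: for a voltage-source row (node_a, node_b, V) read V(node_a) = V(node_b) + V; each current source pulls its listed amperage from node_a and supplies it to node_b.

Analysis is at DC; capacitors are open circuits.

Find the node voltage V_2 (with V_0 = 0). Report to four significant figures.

-1.114 V

Element admittances at DC:
  Y(C1) = 0.000 S between n2,n1
  Y(R1) = 0.007752 S between n2,n0
  Y(R2) = 0.01595 S between n2,n0
  Y(R3) = 0.09901 S between n2,n1
  Y(C2) = 0.000 S between n2,n0
  V1: constraint V(n2)−V(n1) = 44.9
  I1: injects 0.0264 A into n0 (from n1)
Assemble and solve the 3×3 MNA system:
  V(n1)=-46.01  V(n2)=-1.114
  i(V1)=-4.419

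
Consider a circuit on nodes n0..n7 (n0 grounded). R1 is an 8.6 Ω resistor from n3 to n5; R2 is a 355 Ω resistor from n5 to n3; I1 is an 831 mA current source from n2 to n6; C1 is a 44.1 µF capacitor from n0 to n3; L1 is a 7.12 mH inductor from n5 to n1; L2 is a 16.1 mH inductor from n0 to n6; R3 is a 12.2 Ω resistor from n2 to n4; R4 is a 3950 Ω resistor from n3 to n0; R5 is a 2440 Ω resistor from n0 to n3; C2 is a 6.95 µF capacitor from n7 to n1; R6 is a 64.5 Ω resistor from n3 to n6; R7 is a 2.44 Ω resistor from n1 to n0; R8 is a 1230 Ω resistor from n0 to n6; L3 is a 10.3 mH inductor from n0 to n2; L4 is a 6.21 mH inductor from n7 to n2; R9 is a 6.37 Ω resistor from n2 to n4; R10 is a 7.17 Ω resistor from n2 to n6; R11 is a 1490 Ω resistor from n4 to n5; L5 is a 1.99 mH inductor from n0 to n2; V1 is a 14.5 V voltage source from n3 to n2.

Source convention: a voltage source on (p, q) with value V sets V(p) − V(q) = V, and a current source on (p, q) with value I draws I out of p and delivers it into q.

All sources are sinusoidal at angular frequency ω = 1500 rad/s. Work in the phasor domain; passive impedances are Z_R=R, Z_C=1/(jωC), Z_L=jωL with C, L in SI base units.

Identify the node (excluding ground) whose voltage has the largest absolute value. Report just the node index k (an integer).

MNA unknowns: 7 node voltages V₁..V_7 plus 1 source current (V1)
R1: Y=0.1163+0.000j on G[3,5]
R2: Y=0.002817+0.000j on G[5,3]
I1: z[2]−=0.831, z[6]+=0.831
C1: Y=0.000+0.06615j on G[0,3]
L1: Y=0.000-0.09363j on G[5,1]
L2: Y=0.000-0.04141j on G[0,6]
R3: Y=0.08197+0.000j on G[2,4]
R4: Y=0.0002532+0.000j on G[3,0]
R5: Y=0.0004098+0.000j on G[0,3]
C2: Y=0.000+0.01043j on G[7,1]
R6: Y=0.01550+0.000j on G[3,6]
R7: Y=0.4098+0.000j on G[1,0]
R8: Y=0.0008130+0.000j on G[0,6]
L3: Y=0.000-0.06472j on G[0,2]
L4: Y=0.000-0.1074j on G[7,2]
R9: Y=0.1570+0.000j on G[2,4]
R10: Y=0.1395+0.000j on G[2,6]
R11: Y=0.0006711+0.000j on G[4,5]
L5: Y=0.000-0.3350j on G[0,2]
V1: row V3−V2=14.5, i_V1 at 3,2
solve → V1=1.424-1.851j, V2=-0.2180-1.789j, V3=14.28-1.789j, V4=-0.1913-1.772j, V5=9.324+4.387j, V6=6.569-0.03368j, V7=-0.3946-1.782j
aux → i_V1=-0.8379-0.1808j

3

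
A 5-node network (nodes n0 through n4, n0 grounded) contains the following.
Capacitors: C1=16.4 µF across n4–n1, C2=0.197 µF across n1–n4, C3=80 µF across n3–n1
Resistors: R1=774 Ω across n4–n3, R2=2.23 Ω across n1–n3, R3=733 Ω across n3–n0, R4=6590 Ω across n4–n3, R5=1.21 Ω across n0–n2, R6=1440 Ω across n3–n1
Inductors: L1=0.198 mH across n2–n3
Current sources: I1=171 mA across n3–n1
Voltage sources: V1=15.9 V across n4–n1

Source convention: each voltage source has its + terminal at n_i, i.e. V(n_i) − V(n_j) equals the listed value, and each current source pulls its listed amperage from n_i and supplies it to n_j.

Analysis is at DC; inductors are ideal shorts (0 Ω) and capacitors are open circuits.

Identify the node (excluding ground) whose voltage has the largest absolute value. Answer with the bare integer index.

Element admittances at DC:
  Y(C1) = 0.000 S between n4,n1
  Y(R1) = 0.001292 S between n4,n3
  L1: short n2↔n3 (DC inductor)
  Y(R2) = 0.4484 S between n1,n3
  Y(C2) = 0.000 S between n1,n4
  I1: injects 0.171 A into n1 (from n3)
  Y(R3) = 0.001364 S between n3,n0
  Y(R4) = 0.0001517 S between n4,n3
  Y(R5) = 0.8264 S between n0,n2
  Y(C3) = 0.000 S between n3,n1
  Y(R6) = 0.0006944 S between n3,n1
  V1: constraint V(n4)−V(n1) = 15.9
Assemble and solve the 6×6 MNA system:
  V(n1)=0.3286  V(n2)=0.000  V(n3)=0.000  V(n4)=16.23
  i(L1)=0.000  i(V1)=-0.02343

4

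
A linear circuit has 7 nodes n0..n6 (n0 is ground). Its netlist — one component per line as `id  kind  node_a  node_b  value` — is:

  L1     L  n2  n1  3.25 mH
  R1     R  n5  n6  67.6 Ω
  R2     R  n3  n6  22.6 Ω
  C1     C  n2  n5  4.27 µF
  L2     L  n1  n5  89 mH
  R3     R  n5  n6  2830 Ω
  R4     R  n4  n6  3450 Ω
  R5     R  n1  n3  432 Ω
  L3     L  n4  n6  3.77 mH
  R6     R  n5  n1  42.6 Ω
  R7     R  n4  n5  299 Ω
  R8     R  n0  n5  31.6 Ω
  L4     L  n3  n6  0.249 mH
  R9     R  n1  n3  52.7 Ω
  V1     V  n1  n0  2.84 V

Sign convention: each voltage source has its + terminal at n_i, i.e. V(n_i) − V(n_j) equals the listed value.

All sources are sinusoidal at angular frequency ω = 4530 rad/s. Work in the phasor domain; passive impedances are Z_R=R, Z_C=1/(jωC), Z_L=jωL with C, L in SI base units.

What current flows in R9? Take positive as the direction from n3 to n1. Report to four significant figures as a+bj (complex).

Element admittances at ω=4530 rad/s:
  Y(L1) = 0.000-0.06792j S between n2,n1
  Y(R1) = 0.01479+0.000j S between n5,n6
  Y(R2) = 0.04425+0.000j S between n3,n6
  Y(C1) = 0.000+0.01934j S between n2,n5
  Y(L2) = 0.000-0.002480j S between n1,n5
  Y(R3) = 0.0003534+0.000j S between n5,n6
  Y(R4) = 0.0002899+0.000j S between n4,n6
  Y(R5) = 0.002315+0.000j S between n1,n3
  Y(L3) = 0.000-0.05855j S between n4,n6
  Y(R6) = 0.02347+0.000j S between n5,n1
  Y(R7) = 0.003344+0.000j S between n4,n5
  Y(R8) = 0.03165+0.000j S between n0,n5
  Y(L4) = 0.000-0.8865j S between n3,n6
  Y(R9) = 0.01898+0.000j S between n1,n3
  V1: constraint V(n1)−V(n0) = 2.84
Assemble and solve the 7×7 MNA system:
  V(n1)=2.840+0.000j  V(n2)=3.323-0.1811j  V(n3)=2.281+0.2206j  V(n4)=2.259+0.1715j  V(n5)=1.628+0.4549j  V(n6)=2.275+0.2074j
  i(V1)=-0.05152-0.01439j

-0.01061+0.004185j A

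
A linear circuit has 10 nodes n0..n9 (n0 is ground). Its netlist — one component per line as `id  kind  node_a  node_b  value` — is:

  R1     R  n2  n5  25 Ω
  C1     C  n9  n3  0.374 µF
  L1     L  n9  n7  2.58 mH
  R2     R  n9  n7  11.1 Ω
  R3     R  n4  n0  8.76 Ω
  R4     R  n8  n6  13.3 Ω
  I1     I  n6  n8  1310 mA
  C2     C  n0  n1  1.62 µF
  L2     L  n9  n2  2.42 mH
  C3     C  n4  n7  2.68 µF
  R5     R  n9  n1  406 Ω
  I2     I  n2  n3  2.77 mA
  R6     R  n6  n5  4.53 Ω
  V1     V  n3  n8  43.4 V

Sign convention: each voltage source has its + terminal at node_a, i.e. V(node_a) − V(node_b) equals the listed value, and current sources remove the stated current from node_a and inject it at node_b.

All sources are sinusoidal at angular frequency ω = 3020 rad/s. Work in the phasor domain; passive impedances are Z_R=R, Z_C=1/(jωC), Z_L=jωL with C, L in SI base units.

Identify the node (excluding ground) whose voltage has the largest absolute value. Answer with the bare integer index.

Apply KCL at each of the 9 non-ground nodes and solve the resulting linear system.
Node n1: branches {C2, R5} → V_1 = 0.000+0.000j
Node n2: branches {R1, L2, I2} → V_2 = 0.5060-0.02468j
Node n3: branches {C1, I2, V1} → V_3 = 61.30-2.990j
Node n4: branches {R3, C3} → V_4 = 0.000+0.000j
Node n5: branches {R1, R6} → V_5 = 0.4909-1.756j
Node n6: branches {R4, I1, R6} → V_6 = 0.4881-2.069j
Node n7: branches {L1, R2, C3} → V_7 = 0.000+0.000j
Node n8: branches {R4, I1, V1} → V_8 = 17.90-2.990j
Node n9: branches {C1, L1, R2, L2, R5} → V_9 = 0.000+0.000j
Source currents: i(V1)=-0.0006074-0.06924j

3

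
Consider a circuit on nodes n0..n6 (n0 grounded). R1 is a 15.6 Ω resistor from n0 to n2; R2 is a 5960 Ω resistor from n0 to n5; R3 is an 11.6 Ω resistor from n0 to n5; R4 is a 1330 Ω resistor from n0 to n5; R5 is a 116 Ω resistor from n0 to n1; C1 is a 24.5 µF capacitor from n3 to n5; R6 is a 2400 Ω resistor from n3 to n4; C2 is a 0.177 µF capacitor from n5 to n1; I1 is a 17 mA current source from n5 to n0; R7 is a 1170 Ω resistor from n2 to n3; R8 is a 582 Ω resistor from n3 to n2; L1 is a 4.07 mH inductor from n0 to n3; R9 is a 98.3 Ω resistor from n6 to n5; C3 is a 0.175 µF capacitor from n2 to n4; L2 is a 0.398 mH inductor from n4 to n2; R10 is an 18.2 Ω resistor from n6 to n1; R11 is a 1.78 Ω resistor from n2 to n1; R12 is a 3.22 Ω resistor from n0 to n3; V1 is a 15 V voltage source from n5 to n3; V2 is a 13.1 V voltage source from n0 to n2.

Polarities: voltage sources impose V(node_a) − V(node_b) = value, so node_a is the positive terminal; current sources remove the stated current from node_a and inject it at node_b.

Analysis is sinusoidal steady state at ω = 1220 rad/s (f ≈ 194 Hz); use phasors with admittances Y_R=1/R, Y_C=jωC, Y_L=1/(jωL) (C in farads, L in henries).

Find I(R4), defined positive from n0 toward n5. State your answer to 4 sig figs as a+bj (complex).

MNA unknowns: 6 node voltages V₁..V_6 plus 2 source currents (V1, V2)
R1: Y=0.06410+0.000j on G[0,2]
R2: Y=0.0001678+0.000j on G[0,5]
R3: Y=0.08621+0.000j on G[0,5]
R4: Y=0.0007519+0.000j on G[0,5]
R5: Y=0.008621+0.000j on G[0,1]
C1: Y=0.000+0.02989j on G[3,5]
R6: Y=0.0004167+0.000j on G[3,4]
C2: Y=0.000+0.0002159j on G[5,1]
I1: z[5]−=0.017, z[0]+=0.017
R7: Y=0.0008547+0.000j on G[2,3]
R8: Y=0.001718+0.000j on G[3,2]
L1: Y=0.000-0.2014j on G[0,3]
R9: Y=0.01017+0.000j on G[6,5]
C3: Y=0.000+0.0002135j on G[2,4]
L2: Y=0.000-2.059j on G[4,2]
R10: Y=0.05495+0.000j on G[6,1]
R11: Y=0.5618+0.000j on G[2,1]
R12: Y=0.3106+0.000j on G[0,3]
V1: row V5−V3=15, i_V1 at 5,3
V2: row V0−V2=13.1, i_V2 at 0,2
solve → V1=-12.53-0.01402j, V2=-13.10+0.000j, V3=-3.142-1.559j, V4=-13.10+0.002015j, V5=11.86-1.559j, V6=-8.724-0.2554j
aux → i_V1=-1.260-0.3045j, i_V2=-1.187+0.01254j

-0.008916+0.001172j A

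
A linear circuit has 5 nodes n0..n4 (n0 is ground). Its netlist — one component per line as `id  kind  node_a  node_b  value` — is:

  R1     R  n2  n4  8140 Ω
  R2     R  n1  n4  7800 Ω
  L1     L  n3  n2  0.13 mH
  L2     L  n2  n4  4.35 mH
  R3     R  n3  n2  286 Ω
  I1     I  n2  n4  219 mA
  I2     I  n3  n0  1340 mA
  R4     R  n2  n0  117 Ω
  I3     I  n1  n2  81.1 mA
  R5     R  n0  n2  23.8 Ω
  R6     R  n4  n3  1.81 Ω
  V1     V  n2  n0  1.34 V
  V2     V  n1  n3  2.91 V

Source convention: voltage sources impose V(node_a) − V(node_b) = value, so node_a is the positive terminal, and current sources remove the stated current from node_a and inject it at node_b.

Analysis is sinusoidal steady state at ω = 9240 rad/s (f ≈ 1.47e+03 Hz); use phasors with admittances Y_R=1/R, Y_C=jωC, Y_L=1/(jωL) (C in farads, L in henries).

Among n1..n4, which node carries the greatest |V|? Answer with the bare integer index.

1

MNA unknowns: 4 node voltages V₁..V_4 plus 2 source currents (V1, V2)
R1: Y=0.0001229+0.000j on G[2,4]
R2: Y=0.0001282+0.000j on G[1,4]
L1: Y=0.000-0.8325j on G[3,2]
L2: Y=0.000-0.02488j on G[2,4]
R3: Y=0.003497+0.000j on G[3,2]
I1: z[2]−=0.219, z[4]+=0.219
I2: z[3]−=1.34, z[0]+=1.34
R4: Y=0.008547+0.000j on G[2,0]
I3: z[1]−=0.0811, z[2]+=0.0811
R5: Y=0.04202+0.000j on G[0,2]
R6: Y=0.5525+0.000j on G[4,3]
V1: row V2−V0=1.34, i_V1 at 2,0
V2: row V1−V3=2.91, i_V2 at 1,3
solve → V1=4.231-1.403j, V2=1.340+0.000j, V3=1.321-1.403j, V4=1.780-1.383j
aux → i_V1=-1.408+0.000j, i_V2=-0.08141+2.578e-06j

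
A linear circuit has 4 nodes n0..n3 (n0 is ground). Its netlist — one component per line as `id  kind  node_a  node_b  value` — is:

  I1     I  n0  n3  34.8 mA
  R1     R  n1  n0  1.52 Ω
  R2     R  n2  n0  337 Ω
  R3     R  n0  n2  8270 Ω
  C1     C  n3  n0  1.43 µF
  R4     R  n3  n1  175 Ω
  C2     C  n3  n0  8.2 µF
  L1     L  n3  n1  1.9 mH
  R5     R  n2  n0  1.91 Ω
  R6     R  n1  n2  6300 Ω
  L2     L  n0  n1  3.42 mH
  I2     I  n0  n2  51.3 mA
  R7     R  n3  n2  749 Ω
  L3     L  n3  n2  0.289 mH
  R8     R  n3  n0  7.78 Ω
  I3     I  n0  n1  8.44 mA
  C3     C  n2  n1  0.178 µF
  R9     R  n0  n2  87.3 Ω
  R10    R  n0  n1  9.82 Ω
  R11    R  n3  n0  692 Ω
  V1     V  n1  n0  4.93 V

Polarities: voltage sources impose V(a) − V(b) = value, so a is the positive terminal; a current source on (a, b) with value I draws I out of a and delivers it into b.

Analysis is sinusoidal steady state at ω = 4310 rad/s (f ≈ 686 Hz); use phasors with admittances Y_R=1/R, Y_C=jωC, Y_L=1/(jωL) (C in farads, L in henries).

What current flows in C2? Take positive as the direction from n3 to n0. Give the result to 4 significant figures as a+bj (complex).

0.02738+0.02476j A

Element admittances at ω=4310 rad/s:
  I1: injects 0.0348 A into n3 (from n0)
  Y(R1) = 0.6579+0.000j S between n1,n0
  Y(R2) = 0.002967+0.000j S between n2,n0
  Y(R3) = 0.0001209+0.000j S between n0,n2
  Y(C1) = 0.000+0.006163j S between n3,n0
  Y(R4) = 0.005714+0.000j S between n3,n1
  Y(C2) = 0.000+0.03534j S between n3,n0
  Y(L1) = 0.000-0.1221j S between n3,n1
  Y(R5) = 0.5236+0.000j S between n2,n0
  Y(R6) = 0.0001587+0.000j S between n1,n2
  Y(L2) = 0.000-0.06784j S between n0,n1
  I2: injects 0.0513 A into n2 (from n0)
  Y(R7) = 0.001335+0.000j S between n3,n2
  Y(L3) = 0.000-0.8028j S between n3,n2
  Y(R8) = 0.1285+0.000j S between n3,n0
  I3: injects 0.00844 A into n1 (from n0)
  Y(C3) = 0.000+0.0007672j S between n2,n1
  Y(R9) = 0.01145+0.000j S between n0,n2
  Y(R10) = 0.1018+0.000j S between n0,n1
  Y(R11) = 0.001445+0.000j S between n3,n0
  V1: constraint V(n1)−V(n0) = 4.93
Assemble and solve the 4×4 MNA system:
  V(n1)=4.930+0.000j  V(n2)=0.1520-0.8115j  V(n3)=0.7006-0.7746j
  i(V1)=-3.856+0.8427j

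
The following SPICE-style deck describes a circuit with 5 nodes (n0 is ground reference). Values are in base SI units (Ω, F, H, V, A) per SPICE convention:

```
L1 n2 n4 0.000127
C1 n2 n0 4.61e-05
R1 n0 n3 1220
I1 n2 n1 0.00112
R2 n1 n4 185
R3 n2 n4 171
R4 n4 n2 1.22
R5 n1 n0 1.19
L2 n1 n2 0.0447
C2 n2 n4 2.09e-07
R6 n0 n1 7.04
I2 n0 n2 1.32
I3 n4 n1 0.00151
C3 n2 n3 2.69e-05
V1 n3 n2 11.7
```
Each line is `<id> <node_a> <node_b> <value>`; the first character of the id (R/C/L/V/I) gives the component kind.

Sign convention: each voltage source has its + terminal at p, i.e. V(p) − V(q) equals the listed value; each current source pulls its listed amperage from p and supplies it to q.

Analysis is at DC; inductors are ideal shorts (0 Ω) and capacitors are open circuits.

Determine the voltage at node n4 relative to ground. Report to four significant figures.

1.333 V

Element admittances at DC:
  L1: short n2↔n4 (DC inductor)
  Y(C1) = 0.000 S between n2,n0
  Y(R1) = 0.0008197 S between n0,n3
  I1: injects 0.00112 A into n1 (from n2)
  Y(R2) = 0.005405 S between n1,n4
  Y(R3) = 0.005848 S between n2,n4
  Y(R4) = 0.8197 S between n4,n2
  Y(R5) = 0.8403 S between n1,n0
  L2: short n1↔n2 (DC inductor)
  Y(C2) = 0.000 S between n2,n4
  Y(R6) = 0.1420 S between n0,n1
  I2: injects 1.32 A into n2 (from n0)
  I3: injects 0.00151 A into n1 (from n4)
  Y(C3) = 0.000 S between n2,n3
  V1: constraint V(n3)−V(n2) = 11.7
Assemble and solve the 7×7 MNA system:
  V(n1)=1.333  V(n2)=1.333  V(n3)=13.03  V(n4)=1.333
  i(L1)=0.001510  i(L2)=-1.307  i(V1)=-0.01068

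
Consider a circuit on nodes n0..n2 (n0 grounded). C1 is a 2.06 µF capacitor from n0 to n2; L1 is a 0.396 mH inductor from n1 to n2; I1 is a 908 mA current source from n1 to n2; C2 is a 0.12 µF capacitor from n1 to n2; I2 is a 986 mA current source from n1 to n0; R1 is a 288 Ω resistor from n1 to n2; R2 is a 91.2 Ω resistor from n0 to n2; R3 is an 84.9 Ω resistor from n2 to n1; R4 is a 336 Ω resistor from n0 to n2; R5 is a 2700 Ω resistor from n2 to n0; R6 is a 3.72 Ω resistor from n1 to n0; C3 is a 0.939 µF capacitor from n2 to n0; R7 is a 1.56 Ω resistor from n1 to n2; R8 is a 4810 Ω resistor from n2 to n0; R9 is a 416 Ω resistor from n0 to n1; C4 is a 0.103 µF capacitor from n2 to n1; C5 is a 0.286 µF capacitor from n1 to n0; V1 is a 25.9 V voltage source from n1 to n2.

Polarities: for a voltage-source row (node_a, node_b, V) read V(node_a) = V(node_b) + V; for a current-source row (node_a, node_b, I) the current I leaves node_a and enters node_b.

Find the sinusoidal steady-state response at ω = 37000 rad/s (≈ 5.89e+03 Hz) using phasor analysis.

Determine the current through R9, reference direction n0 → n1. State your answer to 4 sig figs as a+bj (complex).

Apply KCL at each of the 2 non-ground nodes and solve the resulting linear system.
Node n1: branches {L1, I1, C2, I2, R1, R3, R6, R7, R9, C4, C5, V1} → V_1 = 1.815+9.286j
Node n2: branches {C1, L1, I1, C2, R1, R2, R3, R4, R5, C3, R7, R8, C4, V1} → V_2 = -24.08+9.286j
Source currents: i(V1)=-19.29-0.9837j

-0.004364-0.02232j A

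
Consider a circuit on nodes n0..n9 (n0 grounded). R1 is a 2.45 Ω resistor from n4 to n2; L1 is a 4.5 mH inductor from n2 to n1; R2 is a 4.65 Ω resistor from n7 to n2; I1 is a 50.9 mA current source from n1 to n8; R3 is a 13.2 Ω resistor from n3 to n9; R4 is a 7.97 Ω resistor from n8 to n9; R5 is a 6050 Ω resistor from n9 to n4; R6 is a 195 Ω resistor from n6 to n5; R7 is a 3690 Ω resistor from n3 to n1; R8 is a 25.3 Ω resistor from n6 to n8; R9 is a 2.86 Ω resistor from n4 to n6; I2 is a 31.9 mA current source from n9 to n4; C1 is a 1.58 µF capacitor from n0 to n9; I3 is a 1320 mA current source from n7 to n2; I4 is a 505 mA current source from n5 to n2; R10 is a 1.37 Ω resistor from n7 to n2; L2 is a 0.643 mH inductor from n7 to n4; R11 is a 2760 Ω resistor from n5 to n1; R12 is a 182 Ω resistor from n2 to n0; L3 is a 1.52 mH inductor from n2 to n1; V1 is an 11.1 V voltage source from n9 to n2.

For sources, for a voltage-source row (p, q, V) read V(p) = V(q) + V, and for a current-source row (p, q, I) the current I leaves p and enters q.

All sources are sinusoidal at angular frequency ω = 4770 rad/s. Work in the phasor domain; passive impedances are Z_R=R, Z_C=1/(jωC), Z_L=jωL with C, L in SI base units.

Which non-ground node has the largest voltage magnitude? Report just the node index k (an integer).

Apply KCL at each of the 9 non-ground nodes and solve the resulting linear system.
Node n1: branches {L1, I1, R7, R11, L3} → V_1 = -7.250-5.726j
Node n2: branches {R1, L1, R2, I3, I4, R10, R12, L3, V1} → V_2 = -7.248-5.284j
Node n3: branches {R3, R7} → V_3 = 3.813-5.286j
Node n4: branches {R1, R5, R9, I2, L2} → V_4 = -7.886-4.872j
Node n5: branches {R6, I4, R11} → V_5 = -100.1-4.960j
Node n6: branches {R6, R8, R9} → V_6 = -8.166-4.906j
Node n7: branches {R2, I3, R10, L2} → V_7 = -8.437-5.474j
Node n8: branches {I1, R4, R8} → V_8 = 1.282-5.193j
Node n9: branches {R3, R4, R5, I2, C1, V1} → V_9 = 3.852-5.284j
Source currents: i(V1)=-0.3992-0.01771j

5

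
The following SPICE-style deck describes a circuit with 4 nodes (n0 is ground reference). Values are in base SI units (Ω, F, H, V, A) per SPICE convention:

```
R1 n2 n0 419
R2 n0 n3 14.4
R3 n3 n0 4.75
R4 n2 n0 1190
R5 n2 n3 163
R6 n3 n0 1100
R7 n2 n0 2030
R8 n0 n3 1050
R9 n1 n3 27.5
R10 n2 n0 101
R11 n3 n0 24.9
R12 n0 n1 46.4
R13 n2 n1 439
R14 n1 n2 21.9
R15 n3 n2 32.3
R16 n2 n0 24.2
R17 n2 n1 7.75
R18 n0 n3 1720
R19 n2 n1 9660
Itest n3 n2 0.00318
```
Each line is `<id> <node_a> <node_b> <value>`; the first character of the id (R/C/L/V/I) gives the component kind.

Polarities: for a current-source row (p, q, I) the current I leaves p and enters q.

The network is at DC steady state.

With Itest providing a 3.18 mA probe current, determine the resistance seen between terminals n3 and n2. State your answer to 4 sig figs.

R_eq = 8.135 Ω

Apply KCL at each of the 3 non-ground nodes and solve the resulting linear system.
Node n1: branches {R9, R12, R13, R14, R17, R19} → V_1 = 0.01528
Node n2: branches {R1, R4, R5, R7, R10, R13, R14, R15, R16, R17, R19, Itest} → V_2 = 0.02123
Node n3: branches {R2, R3, R5, R6, R8, R9, R11, R15, R18, Itest} → V_3 = -0.004638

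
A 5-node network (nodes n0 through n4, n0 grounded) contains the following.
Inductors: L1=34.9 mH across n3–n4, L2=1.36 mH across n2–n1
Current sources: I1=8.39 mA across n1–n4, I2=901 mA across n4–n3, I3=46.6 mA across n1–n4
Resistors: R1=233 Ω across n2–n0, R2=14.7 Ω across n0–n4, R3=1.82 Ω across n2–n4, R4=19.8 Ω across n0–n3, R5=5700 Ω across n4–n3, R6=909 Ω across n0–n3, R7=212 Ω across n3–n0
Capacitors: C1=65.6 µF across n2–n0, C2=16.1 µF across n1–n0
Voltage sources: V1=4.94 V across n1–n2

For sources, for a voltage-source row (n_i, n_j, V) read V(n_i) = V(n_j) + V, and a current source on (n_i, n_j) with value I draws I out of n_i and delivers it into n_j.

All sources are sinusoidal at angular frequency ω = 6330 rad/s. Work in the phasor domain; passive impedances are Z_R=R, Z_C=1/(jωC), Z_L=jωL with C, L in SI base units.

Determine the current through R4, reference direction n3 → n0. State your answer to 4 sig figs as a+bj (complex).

0.8035+0.07471j A

Element admittances at ω=6330 rad/s:
  Y(L1) = 0.000-0.004527j S between n3,n4
  I1: injects 0.00839 A into n4 (from n1)
  Y(R1) = 0.004292+0.000j S between n2,n0
  Y(R2) = 0.06803+0.000j S between n0,n4
  Y(R3) = 0.5495+0.000j S between n2,n4
  Y(R4) = 0.05051+0.000j S between n0,n3
  Y(R5) = 0.0001754+0.000j S between n4,n3
  Y(L2) = 0.000-0.1162j S between n2,n1
  Y(R6) = 0.001100+0.000j S between n0,n3
  Y(C1) = 0.000+0.4152j S between n2,n0
  Y(R7) = 0.004717+0.000j S between n3,n0
  I2: injects 0.901 A into n3 (from n4)
  Y(C2) = 0.000+0.1019j S between n1,n0
  I3: injects 0.0466 A into n4 (from n1)
  V1: constraint V(n1)−V(n2) = 4.94
Assemble and solve the 5×5 MNA system:
  V(n1)=3.649+1.392j  V(n2)=-1.291+1.392j  V(n3)=15.91+1.479j  V(n4)=-2.511+1.103j
  i(V1)=0.08684+0.2020j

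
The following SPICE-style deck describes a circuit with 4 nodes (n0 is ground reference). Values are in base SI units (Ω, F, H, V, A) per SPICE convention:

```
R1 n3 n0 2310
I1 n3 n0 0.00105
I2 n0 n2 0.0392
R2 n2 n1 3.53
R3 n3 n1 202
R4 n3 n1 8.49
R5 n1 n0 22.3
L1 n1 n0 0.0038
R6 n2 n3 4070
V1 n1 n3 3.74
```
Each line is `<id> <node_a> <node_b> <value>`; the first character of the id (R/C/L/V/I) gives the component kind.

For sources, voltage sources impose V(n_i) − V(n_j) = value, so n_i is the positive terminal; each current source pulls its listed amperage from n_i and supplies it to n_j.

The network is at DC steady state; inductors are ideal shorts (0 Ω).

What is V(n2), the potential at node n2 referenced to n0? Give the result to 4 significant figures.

MNA unknowns: 3 node voltages V₁..V_3 plus 2 source currents (L1, V1)
R1: Y=0.0004329 on G[3,0]
I1: z[3]−=0.00105, z[0]+=0.00105
I2: z[0]−=0.0392, z[2]+=0.0392
R2: Y=0.2833 on G[2,1]
R3: Y=0.004950 on G[3,1]
R4: Y=0.1178 on G[3,1]
R5: Y=0.04484 on G[1,0]
L1: row V1−V0=0, i_L1 at 1,0
R6: Y=0.0002457 on G[2,3]
V1: row V1−V3=3.74, i_V1 at 1,3
solve → V1=0.000, V2=0.1350, V3=-3.740
aux → i_L1=0.03977, i_V1=-0.4606

0.1350 V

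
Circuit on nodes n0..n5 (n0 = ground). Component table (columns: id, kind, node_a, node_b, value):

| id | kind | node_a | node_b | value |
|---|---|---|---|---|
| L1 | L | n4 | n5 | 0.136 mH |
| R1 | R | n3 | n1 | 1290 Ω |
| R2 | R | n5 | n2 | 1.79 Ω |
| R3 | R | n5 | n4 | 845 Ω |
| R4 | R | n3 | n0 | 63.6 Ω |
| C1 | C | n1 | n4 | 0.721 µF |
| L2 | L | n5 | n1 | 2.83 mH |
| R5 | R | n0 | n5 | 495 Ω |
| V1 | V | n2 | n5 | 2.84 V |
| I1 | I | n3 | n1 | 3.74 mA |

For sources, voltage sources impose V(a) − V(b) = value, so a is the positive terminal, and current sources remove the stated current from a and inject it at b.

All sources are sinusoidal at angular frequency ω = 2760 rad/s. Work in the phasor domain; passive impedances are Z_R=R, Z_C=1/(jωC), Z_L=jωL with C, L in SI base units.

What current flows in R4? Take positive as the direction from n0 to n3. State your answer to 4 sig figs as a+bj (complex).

Apply KCL at each of the 5 non-ground nodes and solve the resulting linear system.
Node n1: branches {R1, C1, L2, I1} → V_1 = 1.292+0.01516j
Node n2: branches {R2, V1} → V_2 = 4.132-0.005545j
Node n3: branches {R1, R4, I1} → V_3 = -0.1660+0.0007124j
Node n4: branches {L1, R3, C1} → V_4 = 1.292-0.005560j
Node n5: branches {L1, R2, R3, L2, R5, V1} → V_5 = 1.292-0.005545j
Source currents: i(V1)=-1.587+0.000j

0.002610-1.120e-05j A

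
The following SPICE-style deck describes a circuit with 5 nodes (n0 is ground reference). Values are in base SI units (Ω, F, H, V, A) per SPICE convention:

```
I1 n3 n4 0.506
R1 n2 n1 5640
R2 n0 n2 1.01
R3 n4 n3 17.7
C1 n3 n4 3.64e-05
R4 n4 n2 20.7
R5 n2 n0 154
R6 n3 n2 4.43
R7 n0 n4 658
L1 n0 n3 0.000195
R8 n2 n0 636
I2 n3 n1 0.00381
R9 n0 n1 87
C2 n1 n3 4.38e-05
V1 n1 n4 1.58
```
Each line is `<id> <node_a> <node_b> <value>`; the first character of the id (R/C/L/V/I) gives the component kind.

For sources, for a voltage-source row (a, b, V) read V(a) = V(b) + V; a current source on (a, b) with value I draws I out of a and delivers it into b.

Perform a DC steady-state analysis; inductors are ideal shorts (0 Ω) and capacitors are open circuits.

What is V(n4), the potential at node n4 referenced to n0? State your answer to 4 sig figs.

Element admittances at DC:
  I1: injects 0.506 A into n4 (from n3)
  Y(R1) = 0.0001773 S between n2,n1
  Y(R2) = 0.9901 S between n0,n2
  Y(R3) = 0.05650 S between n4,n3
  Y(C1) = 0.000 S between n3,n4
  Y(R4) = 0.04831 S between n4,n2
  Y(R5) = 0.006494 S between n2,n0
  Y(R6) = 0.2257 S between n3,n2
  Y(R7) = 0.001520 S between n0,n4
  L1: short n0↔n3 (DC inductor)
  Y(R8) = 0.001572 S between n2,n0
  I2: injects 0.00381 A into n1 (from n3)
  Y(R9) = 0.01149 S between n0,n1
  Y(C2) = 0.000 S between n1,n3
  V1: constraint V(n1)−V(n4) = 1.58
Assemble and solve the 6×6 MNA system:
  V(n1)=5.811  V(n2)=0.1614  V(n3)=0.000  V(n4)=4.231
  i(L1)=0.2344  i(V1)=-0.06398

4.231 V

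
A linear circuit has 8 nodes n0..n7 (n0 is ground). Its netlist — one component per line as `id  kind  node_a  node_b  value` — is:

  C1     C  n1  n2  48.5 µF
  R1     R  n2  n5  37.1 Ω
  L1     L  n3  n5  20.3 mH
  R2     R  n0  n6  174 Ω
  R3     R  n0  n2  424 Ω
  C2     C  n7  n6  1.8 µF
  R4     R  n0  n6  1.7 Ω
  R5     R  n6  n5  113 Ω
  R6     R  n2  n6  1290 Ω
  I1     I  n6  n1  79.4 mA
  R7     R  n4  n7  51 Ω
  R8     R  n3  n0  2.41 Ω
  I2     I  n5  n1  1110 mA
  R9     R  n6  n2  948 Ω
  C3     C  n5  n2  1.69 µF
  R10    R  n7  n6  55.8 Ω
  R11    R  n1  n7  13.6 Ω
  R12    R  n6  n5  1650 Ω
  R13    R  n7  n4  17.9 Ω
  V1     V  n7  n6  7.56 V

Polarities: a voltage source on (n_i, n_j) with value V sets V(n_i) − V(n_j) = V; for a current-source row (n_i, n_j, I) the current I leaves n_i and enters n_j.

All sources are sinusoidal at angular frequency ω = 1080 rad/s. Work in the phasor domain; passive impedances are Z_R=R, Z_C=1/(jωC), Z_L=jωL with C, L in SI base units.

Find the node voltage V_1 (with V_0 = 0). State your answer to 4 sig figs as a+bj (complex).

16.84-6.482j V

MNA unknowns: 7 node voltages V₁..V_7 plus 1 source current (V1)
C1: Y=0.000+0.05238j on G[1,2]
R1: Y=0.02695+0.000j on G[2,5]
L1: Y=0.000-0.04561j on G[3,5]
R2: Y=0.005747+0.000j on G[0,6]
R3: Y=0.002358+0.000j on G[0,2]
C2: Y=0.000+0.001944j on G[7,6]
R4: Y=0.5882+0.000j on G[0,6]
R5: Y=0.008850+0.000j on G[6,5]
R6: Y=0.0007752+0.000j on G[2,6]
I1: z[6]−=0.0794, z[1]+=0.0794
R7: Y=0.01961+0.000j on G[4,7]
R8: Y=0.4149+0.000j on G[3,0]
I2: z[5]−=1.11, z[1]+=1.11
R9: Y=0.001055+0.000j on G[6,2]
C3: Y=0.000+0.001825j on G[5,2]
R10: Y=0.01792+0.000j on G[7,6]
R11: Y=0.07353+0.000j on G[1,7]
R12: Y=0.0006061+0.000j on G[6,5]
R13: Y=0.05587+0.000j on G[7,4]
V1: row V7−V6=7.56, i_V1 at 7,6
solve → V1=16.84-6.482j, V2=8.888+4.255j, V3=-1.126+1.146j, V4=8.311-0.8173j, V5=-11.55-9.097j, V6=0.7512-0.8173j, V7=8.311-0.8173j
aux → i_V1=0.4916-0.4312j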